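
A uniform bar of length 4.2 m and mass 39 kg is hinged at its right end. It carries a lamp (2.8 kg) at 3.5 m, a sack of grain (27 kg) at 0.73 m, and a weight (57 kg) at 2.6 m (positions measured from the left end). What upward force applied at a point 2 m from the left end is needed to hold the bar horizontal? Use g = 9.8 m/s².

F ≈ 1200 N

Choose the right end as the axis so the unknown pivot reaction has zero arm there.
Beam weight: 39 × 9.8 = 382.2 N down at 2.1 m → arm 2.1 m, τ = 382.2 × 2.1 = 802.6 N·m counterclockwise.
Lamp: 2.8 × 9.8 = 27.44 N down at 3.5 m → arm 0.7 m, τ = 27.44 × 0.7 = 19.21 N·m counterclockwise.
Sack of grain: 27 × 9.8 = 264.6 N down at 0.73 m → arm 3.47 m, τ = 264.6 × 3.47 = 918.2 N·m counterclockwise.
Weight: 57 × 9.8 = 558.6 N down at 2.6 m → arm 1.6 m, τ = 558.6 × 1.6 = 893.8 N·m counterclockwise.
Net moment of the loads = 2634 N·m counterclockwise.
The upward force F acts at a point 2 m from the left end, arm 2.2 m, giving F × 2.2 clockwise.
Στ = 0 ⇒ F × 2.2 = 2634 ⇒ F = 2634 / 2.2 = 1200 N.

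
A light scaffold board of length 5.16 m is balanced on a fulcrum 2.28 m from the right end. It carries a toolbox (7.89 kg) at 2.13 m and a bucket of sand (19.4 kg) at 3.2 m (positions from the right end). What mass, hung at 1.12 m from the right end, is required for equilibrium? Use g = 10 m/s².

Taking torques about the fulcrum (at 2.28 m from the right end):
Toolbox: 7.89 × 10 = 78.9 N down at 2.13 m → arm 0.15 m, τ = 78.9 × 0.15 = 11.84 N·m clockwise.
Bucket of sand: 19.4 × 10 = 194 N down at 3.2 m → arm 0.92 m, τ = 194 × 0.92 = 178.5 N·m counterclockwise.
Net moment of known loads = 166.7 N·m counterclockwise.
An unknown mass m at 1.12 m has arm 1.16 m; its moment is m·g·1.16 clockwise.
For rotational equilibrium, m × 10 × 1.16 = 166.7, so m = 166.7 / (10 × 1.16) = 14.4 kg.

m ≈ 14.4 kg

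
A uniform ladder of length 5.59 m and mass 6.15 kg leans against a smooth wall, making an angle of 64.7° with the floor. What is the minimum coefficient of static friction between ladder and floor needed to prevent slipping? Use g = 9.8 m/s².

Taking torques about the foot of the ladder:
Ladder weight 6.15×9.8 = 60.27 N acts at 2.795 m along the ladder; its horizontal arm is 2.795·cos64.7° = 1.194 m → τ = 71.96 N·m clockwise.
Wall normal N acts horizontally at the top; its moment arm is the height L sinθ = 5.59·sin64.7° = 5.054 m, counterclockwise.
Balancing moments: N × 5.054 = 71.96, giving N = 14.24 N.
ΣFx = 0 ⇒ f = N_wall = 14.24 N. ΣFy = 0 ⇒ N_floor = 60.27 N.
μ_min = f / N_floor = 14.24 / 60.27 = 0.236.

μ_min ≈ 0.236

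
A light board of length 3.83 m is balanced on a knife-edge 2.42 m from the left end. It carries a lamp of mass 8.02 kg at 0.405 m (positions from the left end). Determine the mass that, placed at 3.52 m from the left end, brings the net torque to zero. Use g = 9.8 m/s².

Sum moments about the knife-edge (at 2.42 m from the left end) (the support reaction has zero arm there).
Lamp: 8.02 × 9.8 = 78.6 N down at 0.405 m → arm 2.015 m, τ = 78.6 × 2.015 = 158.4 N·m counterclockwise.
Net moment of known loads = 158.4 N·m counterclockwise.
An unknown mass m at 3.52 m has arm 1.1 m; its moment is m·g·1.1 clockwise.
Στ = 0 ⇒ m × 9.8 × 1.1 = 158.4 ⇒ m = 158.4 / (9.8 × 1.1) = 14.7 kg.

m ≈ 14.7 kg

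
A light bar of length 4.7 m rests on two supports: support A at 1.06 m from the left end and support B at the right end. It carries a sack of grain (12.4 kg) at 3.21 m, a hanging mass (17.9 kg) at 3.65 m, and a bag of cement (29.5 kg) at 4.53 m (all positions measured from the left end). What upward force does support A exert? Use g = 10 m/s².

Choose support B as the axis so its reaction then has zero moment arm.
Sack of grain: 12.4 × 10 = 124 N down at 3.21 m → arm 1.49 m, τ = 124 × 1.49 = 184.8 N·m counterclockwise.
Hanging mass: 17.9 × 10 = 179 N down at 3.65 m → arm 1.05 m, τ = 179 × 1.05 = 188 N·m counterclockwise.
Bag of cement: 29.5 × 10 = 295 N down at 4.53 m → arm 0.17 m, τ = 295 × 0.17 = 50.15 N·m counterclockwise.
Net load moment about support B = 422.9 N·m counterclockwise.
Reaction R at support A is upward at 1.06 m, arm 3.64 m → moment R × 3.64 clockwise.
For rotational equilibrium, R × 3.64 = 422.9, so R = 116 N.

R_A ≈ 116 N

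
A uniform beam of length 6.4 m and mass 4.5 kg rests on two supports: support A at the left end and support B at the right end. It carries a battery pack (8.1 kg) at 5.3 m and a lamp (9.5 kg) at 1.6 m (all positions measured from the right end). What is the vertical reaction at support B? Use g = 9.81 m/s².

Choose support A as the axis so its reaction then has zero moment arm.
Beam weight: 4.5 × 9.81 = 44.15 N down at 3.2 m → arm 3.2 m, τ = 44.15 × 3.2 = 141.3 N·m clockwise.
Battery pack: 8.1 × 9.81 = 79.46 N down at 5.3 m → arm 1.1 m, τ = 79.46 × 1.1 = 87.41 N·m clockwise.
Lamp: 9.5 × 9.81 = 93.2 N down at 1.6 m → arm 4.8 m, τ = 93.2 × 4.8 = 447.4 N·m clockwise.
Net load moment about support A = 676.1 N·m clockwise.
Reaction R at support B is upward at 0 m, arm 6.4 m → moment R × 6.4 counterclockwise.
Setting net torque to zero: R × 6.4 = 676.1 → R = 106 N.

R_B ≈ 106 N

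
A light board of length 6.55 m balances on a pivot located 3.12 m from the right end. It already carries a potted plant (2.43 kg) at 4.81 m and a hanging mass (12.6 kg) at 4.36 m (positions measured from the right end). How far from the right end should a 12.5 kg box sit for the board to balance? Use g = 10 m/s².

x ≈ 1.54 m from the right end

Take moments about the pivot (at 3.12 m from the right end).
Potted plant: 2.43 × 10 = 24.3 N down at 4.81 m → arm 1.69 m, τ = 24.3 × 1.69 = 41.07 N·m counterclockwise.
Hanging mass: 12.6 × 10 = 126 N down at 4.36 m → arm 1.24 m, τ = 126 × 1.24 = 156.2 N·m counterclockwise.
Net moment of existing loads = 197.3 N·m counterclockwise.
The box weighs 12.5 × 10 = 125 N and must supply an equal clockwise moment, so its lever arm about the pivot is 197.3 / 125 = 1.58 m.
That puts it at 3.12 − 1.58 = 1.54 m from the right end.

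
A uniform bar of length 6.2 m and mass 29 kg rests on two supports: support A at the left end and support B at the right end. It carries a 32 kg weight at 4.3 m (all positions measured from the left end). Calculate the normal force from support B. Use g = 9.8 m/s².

Sum moments about support A (its reaction then has zero moment arm).
Beam weight: 29 × 9.8 = 284.2 N down at 3.1 m → arm 3.1 m, τ = 284.2 × 3.1 = 881 N·m clockwise.
Weight: 32 × 9.8 = 313.6 N down at 4.3 m → arm 4.3 m, τ = 313.6 × 4.3 = 1348 N·m clockwise.
Net load moment about support A = 2229 N·m clockwise.
Reaction R at support B is upward at 6.2 m, arm 6.2 m → moment R × 6.2 counterclockwise.
Balancing moments: R × 6.2 = 2229, giving R = 360 N.

R_B ≈ 360 N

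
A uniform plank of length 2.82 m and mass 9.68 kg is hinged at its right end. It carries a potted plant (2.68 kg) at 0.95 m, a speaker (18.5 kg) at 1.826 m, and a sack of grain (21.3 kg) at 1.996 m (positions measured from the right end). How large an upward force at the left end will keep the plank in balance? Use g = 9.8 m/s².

F ≈ 321 N

Choose the right end as the axis so the unknown pivot reaction has zero arm there.
Beam weight: 9.68 × 9.8 = 94.86 N down at 1.41 m → arm 1.41 m, τ = 94.86 × 1.41 = 133.8 N·m counterclockwise.
Potted plant: 2.68 × 9.8 = 26.26 N down at 0.95 m → arm 0.95 m, τ = 26.26 × 0.95 = 24.95 N·m counterclockwise.
Speaker: 18.5 × 9.8 = 181.3 N down at 1.826 m → arm 1.826 m, τ = 181.3 × 1.826 = 331.1 N·m counterclockwise.
Sack of grain: 21.3 × 9.8 = 208.7 N down at 1.996 m → arm 1.996 m, τ = 208.7 × 1.996 = 416.6 N·m counterclockwise.
Net moment of the loads = 906.5 N·m counterclockwise.
The upward force F acts at the left end, arm 2.82 m, giving F × 2.82 clockwise.
Στ = 0 ⇒ F × 2.82 = 906.5 ⇒ F = 906.5 / 2.82 = 321 N.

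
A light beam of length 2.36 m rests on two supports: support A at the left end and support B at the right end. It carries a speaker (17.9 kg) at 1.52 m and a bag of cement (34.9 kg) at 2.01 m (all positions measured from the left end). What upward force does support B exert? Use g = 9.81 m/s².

Take moments about support A.
Speaker: 17.9 × 9.81 = 175.6 N down at 1.52 m → arm 1.52 m, τ = 175.6 × 1.52 = 266.9 N·m clockwise.
Bag of cement: 34.9 × 9.81 = 342.4 N down at 2.01 m → arm 2.01 m, τ = 342.4 × 2.01 = 688.2 N·m clockwise.
Net load moment about support A = 955.1 N·m clockwise.
Reaction R at support B is upward at 2.36 m, arm 2.36 m → moment R × 2.36 counterclockwise.
Setting net torque to zero: R × 2.36 = 955.1 → R = 405 N.

R_B ≈ 405 N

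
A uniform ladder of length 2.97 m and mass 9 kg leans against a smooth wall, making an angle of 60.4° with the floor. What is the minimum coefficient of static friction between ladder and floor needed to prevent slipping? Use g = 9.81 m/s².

μ_min ≈ 0.284

Choose the foot of the ladder as the axis so the floor normal and friction both act there and drop out.
Ladder weight 9×9.81 = 88.29 N acts at 1.485 m along the ladder; its horizontal arm is 1.485·cos60.4° = 0.7335 m → τ = 64.76 N·m clockwise.
Wall normal N acts horizontally at the top; its moment arm is the height L sinθ = 2.97·sin60.4° = 2.582 m, counterclockwise.
Setting net torque to zero: N × 2.582 = 64.76 → N = 25.08 N.
ΣFx = 0 ⇒ f = N_wall = 25.08 N. ΣFy = 0 ⇒ N_floor = 88.29 N.
μ_min = f / N_floor = 25.08 / 88.29 = 0.284.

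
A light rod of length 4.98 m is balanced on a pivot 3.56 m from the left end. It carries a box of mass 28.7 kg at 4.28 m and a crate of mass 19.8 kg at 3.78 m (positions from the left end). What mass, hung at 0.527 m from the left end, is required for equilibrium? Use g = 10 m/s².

m ≈ 8.25 kg

About the pivot (at 3.56 m from the left end):
Box: 28.7 × 10 = 287 N down at 4.28 m → arm 0.72 m, τ = 287 × 0.72 = 206.6 N·m clockwise.
Crate: 19.8 × 10 = 198 N down at 3.78 m → arm 0.22 m, τ = 198 × 0.22 = 43.56 N·m clockwise.
Net moment of known loads = 250.2 N·m clockwise.
An unknown mass m at 0.527 m has arm 3.033 m; its moment is m·g·3.033 counterclockwise.
For rotational equilibrium, m × 10 × 3.033 = 250.2, so m = 250.2 / (10 × 3.033) = 8.25 kg.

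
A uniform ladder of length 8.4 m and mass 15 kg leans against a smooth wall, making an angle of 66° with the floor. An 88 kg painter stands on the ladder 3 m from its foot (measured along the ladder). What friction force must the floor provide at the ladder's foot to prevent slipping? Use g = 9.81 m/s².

Take moments about the foot of the ladder.
Ladder weight 15×9.81 = 147.2 N acts at 4.2 m along the ladder; its horizontal arm is 4.2·cos66° = 1.708 m → τ = 251.4 N·m clockwise.
Painter: 88×9.81 = 863.3 N at 3 m → arm 1.22 m → τ = 1053 N·m clockwise.
Wall normal N acts horizontally at the top; its moment arm is the height L sinθ = 8.4·sin66° = 7.674 m, counterclockwise.
Setting net torque to zero: N × 7.674 = 1304 → N = 170 N.
ΣFx = 0: friction at the foot balances the wall's push, so f = N_wall = 170 N.

f ≈ 170 N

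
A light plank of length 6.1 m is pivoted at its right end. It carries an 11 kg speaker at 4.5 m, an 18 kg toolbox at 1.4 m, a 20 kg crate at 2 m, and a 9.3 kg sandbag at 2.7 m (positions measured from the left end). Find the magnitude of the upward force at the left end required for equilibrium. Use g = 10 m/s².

Take moments about the right end.
Speaker: 11 × 10 = 110 N down at 4.5 m → arm 1.6 m, τ = 110 × 1.6 = 176 N·m counterclockwise.
Toolbox: 18 × 10 = 180 N down at 1.4 m → arm 4.7 m, τ = 180 × 4.7 = 846 N·m counterclockwise.
Crate: 20 × 10 = 200 N down at 2 m → arm 4.1 m, τ = 200 × 4.1 = 820 N·m counterclockwise.
Sandbag: 9.3 × 10 = 93 N down at 2.7 m → arm 3.4 m, τ = 93 × 3.4 = 316.2 N·m counterclockwise.
Net moment of the loads = 2158 N·m counterclockwise.
The upward force F acts at the left end, arm 6.1 m, giving F × 6.1 clockwise.
For rotational equilibrium, F × 6.1 = 2158, so F = 2158 / 6.1 = 354 N.

F ≈ 354 N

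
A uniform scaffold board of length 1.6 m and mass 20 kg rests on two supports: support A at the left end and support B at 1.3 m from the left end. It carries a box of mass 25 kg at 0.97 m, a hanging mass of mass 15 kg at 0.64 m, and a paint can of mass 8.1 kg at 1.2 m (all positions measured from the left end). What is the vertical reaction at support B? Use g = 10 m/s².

R_B ≈ 458 N

Choose support A as the axis so its reaction then has zero moment arm.
Beam weight: 20 × 10 = 200 N down at 0.8 m → arm 0.8 m, τ = 200 × 0.8 = 160 N·m clockwise.
Box: 25 × 10 = 250 N down at 0.97 m → arm 0.97 m, τ = 250 × 0.97 = 242.5 N·m clockwise.
Hanging mass: 15 × 10 = 150 N down at 0.64 m → arm 0.64 m, τ = 150 × 0.64 = 96 N·m clockwise.
Paint can: 8.1 × 10 = 81 N down at 1.2 m → arm 1.2 m, τ = 81 × 1.2 = 97.2 N·m clockwise.
Net load moment about support A = 595.7 N·m clockwise.
Reaction R at support B is upward at 1.3 m, arm 1.3 m → moment R × 1.3 counterclockwise.
Balancing moments: R × 1.3 = 595.7, giving R = 458 N.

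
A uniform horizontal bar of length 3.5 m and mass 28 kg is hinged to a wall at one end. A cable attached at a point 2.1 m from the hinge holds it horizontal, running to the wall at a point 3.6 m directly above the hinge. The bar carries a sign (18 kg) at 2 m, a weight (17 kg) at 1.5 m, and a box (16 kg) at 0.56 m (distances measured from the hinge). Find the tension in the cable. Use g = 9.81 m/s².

Sum moments about the hinge (the unknown hinge reaction has zero arm there).
Beam weight: 28 × 9.81 = 274.7 N down at 1.75 m → arm 1.75 m, τ = 274.7 × 1.75 = 480.7 N·m clockwise.
Sign: 18 × 9.81 = 176.6 N down at 2 m → arm 2 m, τ = 176.6 × 2 = 353.2 N·m clockwise.
Weight: 17 × 9.81 = 166.8 N down at 1.5 m → arm 1.5 m, τ = 166.8 × 1.5 = 250.2 N·m clockwise.
Box: 16 × 9.81 = 157 N down at 0.56 m → arm 0.56 m, τ = 157 × 0.56 = 87.92 N·m clockwise.
Total clockwise load moment = 1172 N·m.
The cable tension T acts at 2.1 m; only its component perpendicular to the bar, T sinθ, produces torque. sinθ = h/√(h²+d²) = 3.6/√(3.6²+2.1²) = 0.8638.
Setting net torque to zero: T × 2.1 × 0.8638 = 1172 → T = 1172 / 1.814 = 646 N.

T ≈ 646 N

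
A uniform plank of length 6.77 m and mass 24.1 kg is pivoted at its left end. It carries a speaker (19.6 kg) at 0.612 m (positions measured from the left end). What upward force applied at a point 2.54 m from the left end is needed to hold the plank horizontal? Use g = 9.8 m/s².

F ≈ 361 N

Taking torques about the left end:
Beam weight: 24.1 × 9.8 = 236.2 N down at 3.385 m → arm 3.385 m, τ = 236.2 × 3.385 = 799.5 N·m clockwise.
Speaker: 19.6 × 9.8 = 192.1 N down at 0.612 m → arm 0.612 m, τ = 192.1 × 0.612 = 117.6 N·m clockwise.
Net moment of the loads = 917.1 N·m clockwise.
The upward force F acts at a point 2.54 m from the left end, arm 2.54 m, giving F × 2.54 counterclockwise.
Στ = 0 ⇒ F × 2.54 = 917.1 ⇒ F = 917.1 / 2.54 = 361 N.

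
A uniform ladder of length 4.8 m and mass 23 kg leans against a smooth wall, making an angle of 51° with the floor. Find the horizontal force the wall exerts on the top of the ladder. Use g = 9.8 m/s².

N_wall ≈ 91.3 N

Take moments about the foot of the ladder.
Ladder weight 23×9.8 = 225.4 N acts at 2.4 m along the ladder; its horizontal arm is 2.4·cos51° = 1.51 m → τ = 340.4 N·m clockwise.
Wall normal N acts horizontally at the top; its moment arm is the height L sinθ = 4.8·sin51° = 3.73 m, counterclockwise.
Στ = 0 ⇒ N × 3.73 = 340.4 ⇒ N = 91.3 N.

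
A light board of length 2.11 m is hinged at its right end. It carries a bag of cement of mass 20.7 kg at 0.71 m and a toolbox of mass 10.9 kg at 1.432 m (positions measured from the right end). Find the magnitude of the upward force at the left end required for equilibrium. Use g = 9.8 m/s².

Sum moments about the right end (the unknown pivot reaction has zero arm there).
Bag of cement: 20.7 × 9.8 = 202.9 N down at 0.71 m → arm 0.71 m, τ = 202.9 × 0.71 = 144.1 N·m counterclockwise.
Toolbox: 10.9 × 9.8 = 106.8 N down at 1.432 m → arm 1.432 m, τ = 106.8 × 1.432 = 152.9 N·m counterclockwise.
Net moment of the loads = 297 N·m counterclockwise.
The upward force F acts at the left end, arm 2.11 m, giving F × 2.11 clockwise.
Στ = 0 ⇒ F × 2.11 = 297 ⇒ F = 297 / 2.11 = 141 N.

F ≈ 141 N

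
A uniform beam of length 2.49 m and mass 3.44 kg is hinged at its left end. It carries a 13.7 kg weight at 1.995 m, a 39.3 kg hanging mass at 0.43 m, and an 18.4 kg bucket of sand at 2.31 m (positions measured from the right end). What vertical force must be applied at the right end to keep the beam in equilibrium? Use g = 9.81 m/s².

Taking torques about the left end:
Beam weight: 3.44 × 9.81 = 33.75 N down at 1.245 m → arm 1.245 m, τ = 33.75 × 1.245 = 42.02 N·m clockwise.
Weight: 13.7 × 9.81 = 134.4 N down at 1.995 m → arm 0.495 m, τ = 134.4 × 0.495 = 66.53 N·m clockwise.
Hanging mass: 39.3 × 9.81 = 385.5 N down at 0.43 m → arm 2.06 m, τ = 385.5 × 2.06 = 794.1 N·m clockwise.
Bucket of sand: 18.4 × 9.81 = 180.5 N down at 2.31 m → arm 0.18 m, τ = 180.5 × 0.18 = 32.49 N·m clockwise.
Net moment of the loads = 935.1 N·m clockwise.
The upward force F acts at the right end, arm 2.49 m, giving F × 2.49 counterclockwise.
Balancing moments: F × 2.49 = 935.1, giving F = 935.1 / 2.49 = 376 N.

F ≈ 376 N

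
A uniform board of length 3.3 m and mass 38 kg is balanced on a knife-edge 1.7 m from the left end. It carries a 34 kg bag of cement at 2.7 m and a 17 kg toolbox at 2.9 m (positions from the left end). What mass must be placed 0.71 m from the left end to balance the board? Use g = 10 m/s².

m ≈ 53 kg

Sum moments about the knife-edge (at 1.7 m from the left end) (the support reaction has zero arm there).
Beam weight: 38 × 10 = 380 N down at 1.65 m → arm 0.05 m, τ = 380 × 0.05 = 19 N·m counterclockwise.
Bag of cement: 34 × 10 = 340 N down at 2.7 m → arm 1 m, τ = 340 × 1 = 340 N·m clockwise.
Toolbox: 17 × 10 = 170 N down at 2.9 m → arm 1.2 m, τ = 170 × 1.2 = 204 N·m clockwise.
Net moment of known loads = 525 N·m clockwise.
An unknown mass m at 0.71 m has arm 0.99 m; its moment is m·g·0.99 counterclockwise.
Balancing moments: m × 10 × 0.99 = 525, giving m = 525 / (10 × 0.99) = 53 kg.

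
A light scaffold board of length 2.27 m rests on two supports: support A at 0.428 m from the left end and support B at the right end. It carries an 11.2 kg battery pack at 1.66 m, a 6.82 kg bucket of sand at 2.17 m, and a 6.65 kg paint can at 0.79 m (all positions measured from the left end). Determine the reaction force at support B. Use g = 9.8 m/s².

Sum moments about support A (its reaction then has zero moment arm).
Battery pack: 11.2 × 9.8 = 109.8 N down at 1.66 m → arm 1.232 m, τ = 109.8 × 1.232 = 135.3 N·m clockwise.
Bucket of sand: 6.82 × 9.8 = 66.84 N down at 2.17 m → arm 1.742 m, τ = 66.84 × 1.742 = 116.4 N·m clockwise.
Paint can: 6.65 × 9.8 = 65.17 N down at 0.79 m → arm 0.362 m, τ = 65.17 × 0.362 = 23.59 N·m clockwise.
Net load moment about support A = 275.3 N·m clockwise.
Reaction R at support B is upward at 2.27 m, arm 1.842 m → moment R × 1.842 counterclockwise.
Balancing moments: R × 1.842 = 275.3, giving R = 149 N.

R_B ≈ 149 N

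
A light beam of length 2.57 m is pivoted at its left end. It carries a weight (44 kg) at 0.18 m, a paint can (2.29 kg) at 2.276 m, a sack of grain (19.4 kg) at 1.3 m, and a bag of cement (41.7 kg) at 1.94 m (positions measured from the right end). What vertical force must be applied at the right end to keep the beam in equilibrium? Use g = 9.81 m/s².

F ≈ 598 N

Sum moments about the left end (the unknown pivot reaction has zero arm there).
Weight: 44 × 9.81 = 431.6 N down at 0.18 m → arm 2.39 m, τ = 431.6 × 2.39 = 1032 N·m clockwise.
Paint can: 2.29 × 9.81 = 22.46 N down at 2.276 m → arm 0.294 m, τ = 22.46 × 0.294 = 6.603 N·m clockwise.
Sack of grain: 19.4 × 9.81 = 190.3 N down at 1.3 m → arm 1.27 m, τ = 190.3 × 1.27 = 241.7 N·m clockwise.
Bag of cement: 41.7 × 9.81 = 409.1 N down at 1.94 m → arm 0.63 m, τ = 409.1 × 0.63 = 257.7 N·m clockwise.
Net moment of the loads = 1538 N·m clockwise.
The upward force F acts at the right end, arm 2.57 m, giving F × 2.57 counterclockwise.
Στ = 0 ⇒ F × 2.57 = 1538 ⇒ F = 1538 / 2.57 = 598 N.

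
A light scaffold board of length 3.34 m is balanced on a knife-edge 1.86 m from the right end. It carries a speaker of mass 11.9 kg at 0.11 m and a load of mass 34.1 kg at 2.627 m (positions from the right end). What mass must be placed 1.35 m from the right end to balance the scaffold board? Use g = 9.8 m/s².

m ≈ 10.5 kg

Choose the knife-edge (at 1.86 m from the right end) as the axis so the support reaction has zero arm there.
Speaker: 11.9 × 9.8 = 116.6 N down at 0.11 m → arm 1.75 m, τ = 116.6 × 1.75 = 204 N·m clockwise.
Load: 34.1 × 9.8 = 334.2 N down at 2.627 m → arm 0.767 m, τ = 334.2 × 0.767 = 256.3 N·m counterclockwise.
Net moment of known loads = 52.3 N·m counterclockwise.
An unknown mass m at 1.35 m has arm 0.51 m; its moment is m·g·0.51 clockwise.
For rotational equilibrium, m × 9.8 × 0.51 = 52.3, so m = 52.3 / (9.8 × 0.51) = 10.5 kg.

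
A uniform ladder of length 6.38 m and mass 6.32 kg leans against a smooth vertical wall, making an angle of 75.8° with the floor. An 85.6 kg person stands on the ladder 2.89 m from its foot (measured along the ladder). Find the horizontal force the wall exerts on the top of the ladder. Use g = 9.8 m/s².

N_wall ≈ 104 N

Sum moments about the foot of the ladder (the floor normal and friction both act there and drop out).
Ladder weight 6.32×9.8 = 61.94 N acts at 3.19 m along the ladder; its horizontal arm is 3.19·cos75.8° = 0.7825 m → τ = 48.47 N·m clockwise.
Person: 85.6×9.8 = 838.9 N at 2.89 m → arm 0.7089 m → τ = 594.7 N·m clockwise.
Wall normal N acts horizontally at the top; its moment arm is the height L sinθ = 6.38·sin75.8° = 6.185 m, counterclockwise.
Setting net torque to zero: N × 6.185 = 643.2 → N = 104 N.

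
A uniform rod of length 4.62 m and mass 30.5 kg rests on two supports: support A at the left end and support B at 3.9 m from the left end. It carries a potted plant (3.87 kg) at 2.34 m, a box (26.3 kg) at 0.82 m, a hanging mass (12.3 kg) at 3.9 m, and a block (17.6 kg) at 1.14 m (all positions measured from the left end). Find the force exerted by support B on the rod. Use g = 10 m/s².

Take moments about support A.
Beam weight: 30.5 × 10 = 305 N down at 2.31 m → arm 2.31 m, τ = 305 × 2.31 = 704.6 N·m clockwise.
Potted plant: 3.87 × 10 = 38.7 N down at 2.34 m → arm 2.34 m, τ = 38.7 × 2.34 = 90.56 N·m clockwise.
Box: 26.3 × 10 = 263 N down at 0.82 m → arm 0.82 m, τ = 263 × 0.82 = 215.7 N·m clockwise.
Hanging mass: 12.3 × 10 = 123 N down at 3.9 m → arm 3.9 m, τ = 123 × 3.9 = 479.7 N·m clockwise.
Block: 17.6 × 10 = 176 N down at 1.14 m → arm 1.14 m, τ = 176 × 1.14 = 200.6 N·m clockwise.
Net load moment about support A = 1691 N·m clockwise.
Reaction R at support B is upward at 3.9 m, arm 3.9 m → moment R × 3.9 counterclockwise.
Στ = 0 ⇒ R × 3.9 = 1691 ⇒ R = 434 N.

R_B ≈ 434 N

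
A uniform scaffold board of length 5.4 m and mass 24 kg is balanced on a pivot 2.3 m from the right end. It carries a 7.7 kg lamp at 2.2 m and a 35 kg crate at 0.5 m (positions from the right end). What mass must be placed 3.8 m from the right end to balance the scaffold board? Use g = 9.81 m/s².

m ≈ 36.1 kg

Sum moments about the pivot (at 2.3 m from the right end) (the support reaction has zero arm there).
Beam weight: 24 × 9.81 = 235.4 N down at 2.7 m → arm 0.4 m, τ = 235.4 × 0.4 = 94.16 N·m counterclockwise.
Lamp: 7.7 × 9.81 = 75.54 N down at 2.2 m → arm 0.1 m, τ = 75.54 × 0.1 = 7.554 N·m clockwise.
Crate: 35 × 9.81 = 343.4 N down at 0.5 m → arm 1.8 m, τ = 343.4 × 1.8 = 618.1 N·m clockwise.
Net moment of known loads = 531.5 N·m clockwise.
An unknown mass m at 3.8 m has arm 1.5 m; its moment is m·g·1.5 counterclockwise.
Balancing moments: m × 9.81 × 1.5 = 531.5, giving m = 531.5 / (9.81 × 1.5) = 36.1 kg.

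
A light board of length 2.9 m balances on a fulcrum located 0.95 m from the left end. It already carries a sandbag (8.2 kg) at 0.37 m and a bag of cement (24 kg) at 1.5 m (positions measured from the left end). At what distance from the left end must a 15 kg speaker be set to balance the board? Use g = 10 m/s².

Sum moments about the fulcrum (at 0.95 m from the left end) (the support reaction has zero arm there).
Sandbag: 8.2 × 10 = 82 N down at 0.37 m → arm 0.58 m, τ = 82 × 0.58 = 47.56 N·m counterclockwise.
Bag of cement: 24 × 10 = 240 N down at 1.5 m → arm 0.55 m, τ = 240 × 0.55 = 132 N·m clockwise.
Net moment of existing loads = 84.44 N·m clockwise.
The speaker weighs 15 × 10 = 150 N and must supply an equal counterclockwise moment, so its lever arm about the fulcrum is 84.44 / 150 = 0.563 m.
That puts it at 0.95 − 0.563 = 0.387 m from the left end.

x ≈ 0.387 m from the left end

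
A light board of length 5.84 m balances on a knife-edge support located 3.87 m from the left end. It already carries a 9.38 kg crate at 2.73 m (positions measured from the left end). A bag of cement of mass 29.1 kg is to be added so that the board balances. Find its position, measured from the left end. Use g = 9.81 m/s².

x ≈ 4.24 m from the left end

Take moments about the knife-edge support (at 3.87 m from the left end).
Crate: 9.38 × 9.81 = 92.02 N down at 2.73 m → arm 1.14 m, τ = 92.02 × 1.14 = 104.9 N·m counterclockwise.
Net moment of existing loads = 104.9 N·m counterclockwise.
The bag of cement weighs 29.1 × 9.81 = 285.5 N and must supply an equal clockwise moment, so its lever arm about the knife-edge support is 104.9 / 285.5 = 0.367 m.
That puts it at 3.87 + 0.367 = 4.24 m from the left end.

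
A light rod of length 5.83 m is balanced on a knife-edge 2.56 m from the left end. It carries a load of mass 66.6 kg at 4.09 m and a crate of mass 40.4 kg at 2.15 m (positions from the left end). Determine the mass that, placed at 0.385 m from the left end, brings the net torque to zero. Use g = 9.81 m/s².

m ≈ 39.2 kg

Choose the knife-edge (at 2.56 m from the left end) as the axis so the support reaction has zero arm there.
Load: 66.6 × 9.81 = 653.3 N down at 4.09 m → arm 1.53 m, τ = 653.3 × 1.53 = 999.5 N·m clockwise.
Crate: 40.4 × 9.81 = 396.3 N down at 2.15 m → arm 0.41 m, τ = 396.3 × 0.41 = 162.5 N·m counterclockwise.
Net moment of known loads = 837 N·m clockwise.
An unknown mass m at 0.385 m has arm 2.175 m; its moment is m·g·2.175 counterclockwise.
Balancing moments: m × 9.81 × 2.175 = 837, giving m = 837 / (9.81 × 2.175) = 39.2 kg.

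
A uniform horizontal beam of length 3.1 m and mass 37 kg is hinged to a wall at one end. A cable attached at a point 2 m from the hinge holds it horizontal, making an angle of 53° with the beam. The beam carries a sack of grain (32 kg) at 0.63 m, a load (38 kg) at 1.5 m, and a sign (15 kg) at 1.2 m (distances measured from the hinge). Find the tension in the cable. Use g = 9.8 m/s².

Take moments about the hinge.
Beam weight: 37 × 9.8 = 362.6 N down at 1.55 m → arm 1.55 m, τ = 362.6 × 1.55 = 562 N·m clockwise.
Sack of grain: 32 × 9.8 = 313.6 N down at 0.63 m → arm 0.63 m, τ = 313.6 × 0.63 = 197.6 N·m clockwise.
Load: 38 × 9.8 = 372.4 N down at 1.5 m → arm 1.5 m, τ = 372.4 × 1.5 = 558.6 N·m clockwise.
Sign: 15 × 9.8 = 147 N down at 1.2 m → arm 1.2 m, τ = 147 × 1.2 = 176.4 N·m clockwise.
Total clockwise load moment = 1495 N·m.
The cable tension T acts at 2 m; only its component perpendicular to the beam, T sinθ, produces torque. sin 53° = 0.7986.
Balancing moments: T × 2 × 0.7986 = 1495, giving T = 1495 / 1.597 = 936 N.

T ≈ 936 N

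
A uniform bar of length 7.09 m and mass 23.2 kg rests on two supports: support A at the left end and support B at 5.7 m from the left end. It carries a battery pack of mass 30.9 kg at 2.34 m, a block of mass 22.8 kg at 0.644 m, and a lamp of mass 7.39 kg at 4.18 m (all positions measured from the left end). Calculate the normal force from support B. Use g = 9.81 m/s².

Taking torques about support A:
Beam weight: 23.2 × 9.81 = 227.6 N down at 3.545 m → arm 3.545 m, τ = 227.6 × 3.545 = 806.8 N·m clockwise.
Battery pack: 30.9 × 9.81 = 303.1 N down at 2.34 m → arm 2.34 m, τ = 303.1 × 2.34 = 709.3 N·m clockwise.
Block: 22.8 × 9.81 = 223.7 N down at 0.644 m → arm 0.644 m, τ = 223.7 × 0.644 = 144.1 N·m clockwise.
Lamp: 7.39 × 9.81 = 72.5 N down at 4.18 m → arm 4.18 m, τ = 72.5 × 4.18 = 303 N·m clockwise.
Net load moment about support A = 1963 N·m clockwise.
Reaction R at support B is upward at 5.7 m, arm 5.7 m → moment R × 5.7 counterclockwise.
For rotational equilibrium, R × 5.7 = 1963, so R = 344 N.

R_B ≈ 344 N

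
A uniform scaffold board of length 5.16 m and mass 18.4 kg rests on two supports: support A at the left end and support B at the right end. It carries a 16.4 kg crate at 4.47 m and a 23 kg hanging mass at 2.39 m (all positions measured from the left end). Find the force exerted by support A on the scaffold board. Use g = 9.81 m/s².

R_A ≈ 233 N

Take moments about support B.
Beam weight: 18.4 × 9.81 = 180.5 N down at 2.58 m → arm 2.58 m, τ = 180.5 × 2.58 = 465.7 N·m counterclockwise.
Crate: 16.4 × 9.81 = 160.9 N down at 4.47 m → arm 0.69 m, τ = 160.9 × 0.69 = 111 N·m counterclockwise.
Hanging mass: 23 × 9.81 = 225.6 N down at 2.39 m → arm 2.77 m, τ = 225.6 × 2.77 = 624.9 N·m counterclockwise.
Net load moment about support B = 1202 N·m counterclockwise.
Reaction R at support A is upward at 0 m, arm 5.16 m → moment R × 5.16 clockwise.
Setting net torque to zero: R × 5.16 = 1202 → R = 233 N.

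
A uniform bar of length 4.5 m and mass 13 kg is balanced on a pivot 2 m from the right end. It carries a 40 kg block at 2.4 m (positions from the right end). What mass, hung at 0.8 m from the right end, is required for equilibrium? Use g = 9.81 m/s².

About the pivot (at 2 m from the right end):
Beam weight: 13 × 9.81 = 127.5 N down at 2.25 m → arm 0.25 m, τ = 127.5 × 0.25 = 31.88 N·m counterclockwise.
Block: 40 × 9.81 = 392.4 N down at 2.4 m → arm 0.4 m, τ = 392.4 × 0.4 = 157 N·m counterclockwise.
Net moment of known loads = 188.9 N·m counterclockwise.
An unknown mass m at 0.8 m has arm 1.2 m; its moment is m·g·1.2 clockwise.
Balancing moments: m × 9.81 × 1.2 = 188.9, giving m = 188.9 / (9.81 × 1.2) = 16 kg.

m ≈ 16 kg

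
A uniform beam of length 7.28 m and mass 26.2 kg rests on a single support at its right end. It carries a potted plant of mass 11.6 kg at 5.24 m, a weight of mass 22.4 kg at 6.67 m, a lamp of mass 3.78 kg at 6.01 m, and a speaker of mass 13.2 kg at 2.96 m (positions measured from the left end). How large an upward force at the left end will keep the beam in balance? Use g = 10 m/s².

F ≈ 267 N

Sum moments about the right end (the unknown pivot reaction has zero arm there).
Beam weight: 26.2 × 10 = 262 N down at 3.64 m → arm 3.64 m, τ = 262 × 3.64 = 953.7 N·m counterclockwise.
Potted plant: 11.6 × 10 = 116 N down at 5.24 m → arm 2.04 m, τ = 116 × 2.04 = 236.6 N·m counterclockwise.
Weight: 22.4 × 10 = 224 N down at 6.67 m → arm 0.61 m, τ = 224 × 0.61 = 136.6 N·m counterclockwise.
Lamp: 3.78 × 10 = 37.8 N down at 6.01 m → arm 1.27 m, τ = 37.8 × 1.27 = 48.01 N·m counterclockwise.
Speaker: 13.2 × 10 = 132 N down at 2.96 m → arm 4.32 m, τ = 132 × 4.32 = 570.2 N·m counterclockwise.
Net moment of the loads = 1945 N·m counterclockwise.
The upward force F acts at the left end, arm 7.28 m, giving F × 7.28 clockwise.
For rotational equilibrium, F × 7.28 = 1945, so F = 1945 / 7.28 = 267 N.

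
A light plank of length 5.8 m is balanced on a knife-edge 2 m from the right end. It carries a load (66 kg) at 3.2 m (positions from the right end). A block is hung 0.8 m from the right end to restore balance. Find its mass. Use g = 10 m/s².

m ≈ 66 kg

Take moments about the knife-edge (at 2 m from the right end).
Load: 66 × 10 = 660 N down at 3.2 m → arm 1.2 m, τ = 660 × 1.2 = 792 N·m counterclockwise.
Net moment of known loads = 792 N·m counterclockwise.
An unknown mass m at 0.8 m has arm 1.2 m; its moment is m·g·1.2 clockwise.
For rotational equilibrium, m × 10 × 1.2 = 792, so m = 792 / (10 × 1.2) = 66 kg.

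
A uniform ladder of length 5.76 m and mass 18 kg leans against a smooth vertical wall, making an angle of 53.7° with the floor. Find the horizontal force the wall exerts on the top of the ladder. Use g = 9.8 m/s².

Take moments about the foot of the ladder.
Ladder weight 18×9.8 = 176.4 N acts at 2.88 m along the ladder; its horizontal arm is 2.88·cos53.7° = 1.705 m → τ = 300.8 N·m clockwise.
Wall normal N acts horizontally at the top; its moment arm is the height L sinθ = 5.76·sin53.7° = 4.642 m, counterclockwise.
Στ = 0 ⇒ N × 4.642 = 300.8 ⇒ N = 64.8 N.

N_wall ≈ 64.8 N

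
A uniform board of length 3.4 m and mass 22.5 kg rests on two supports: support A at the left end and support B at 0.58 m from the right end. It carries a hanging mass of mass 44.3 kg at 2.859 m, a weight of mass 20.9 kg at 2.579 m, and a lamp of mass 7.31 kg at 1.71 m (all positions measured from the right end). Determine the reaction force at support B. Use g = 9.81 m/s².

R_B ≈ 319 N

Taking torques about support A:
Beam weight: 22.5 × 9.81 = 220.7 N down at 1.7 m → arm 1.7 m, τ = 220.7 × 1.7 = 375.2 N·m clockwise.
Hanging mass: 44.3 × 9.81 = 434.6 N down at 2.859 m → arm 0.541 m, τ = 434.6 × 0.541 = 235.1 N·m clockwise.
Weight: 20.9 × 9.81 = 205 N down at 2.579 m → arm 0.821 m, τ = 205 × 0.821 = 168.3 N·m clockwise.
Lamp: 7.31 × 9.81 = 71.71 N down at 1.71 m → arm 1.69 m, τ = 71.71 × 1.69 = 121.2 N·m clockwise.
Net load moment about support A = 899.8 N·m clockwise.
Reaction R at support B is upward at 0.58 m, arm 2.82 m → moment R × 2.82 counterclockwise.
Setting net torque to zero: R × 2.82 = 899.8 → R = 319 N.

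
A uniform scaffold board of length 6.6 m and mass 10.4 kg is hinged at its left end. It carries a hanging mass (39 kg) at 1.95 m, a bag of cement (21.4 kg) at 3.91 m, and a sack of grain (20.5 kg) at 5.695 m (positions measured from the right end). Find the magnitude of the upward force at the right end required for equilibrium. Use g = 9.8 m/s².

Sum moments about the left end (the unknown pivot reaction has zero arm there).
Beam weight: 10.4 × 9.8 = 101.9 N down at 3.3 m → arm 3.3 m, τ = 101.9 × 3.3 = 336.3 N·m clockwise.
Hanging mass: 39 × 9.8 = 382.2 N down at 1.95 m → arm 4.65 m, τ = 382.2 × 4.65 = 1777 N·m clockwise.
Bag of cement: 21.4 × 9.8 = 209.7 N down at 3.91 m → arm 2.69 m, τ = 209.7 × 2.69 = 564.1 N·m clockwise.
Sack of grain: 20.5 × 9.8 = 200.9 N down at 5.695 m → arm 0.905 m, τ = 200.9 × 0.905 = 181.8 N·m clockwise.
Net moment of the loads = 2859 N·m clockwise.
The upward force F acts at the right end, arm 6.6 m, giving F × 6.6 counterclockwise.
For rotational equilibrium, F × 6.6 = 2859, so F = 2859 / 6.6 = 433 N.

F ≈ 433 N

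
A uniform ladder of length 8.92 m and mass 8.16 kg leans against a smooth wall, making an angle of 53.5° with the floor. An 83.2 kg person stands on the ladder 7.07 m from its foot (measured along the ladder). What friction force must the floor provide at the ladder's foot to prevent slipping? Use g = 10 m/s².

f ≈ 518 N

About the foot of the ladder:
Ladder weight 8.16×10 = 81.6 N acts at 4.46 m along the ladder; its horizontal arm is 4.46·cos53.5° = 2.653 m → τ = 216.5 N·m clockwise.
Person: 83.2×10 = 832 N at 7.07 m → arm 4.205 m → τ = 3499 N·m clockwise.
Wall normal N acts horizontally at the top; its moment arm is the height L sinθ = 8.92·sin53.5° = 7.17 m, counterclockwise.
Setting net torque to zero: N × 7.17 = 3716 → N = 518 N.
ΣFx = 0: friction at the foot balances the wall's push, so f = N_wall = 518 N.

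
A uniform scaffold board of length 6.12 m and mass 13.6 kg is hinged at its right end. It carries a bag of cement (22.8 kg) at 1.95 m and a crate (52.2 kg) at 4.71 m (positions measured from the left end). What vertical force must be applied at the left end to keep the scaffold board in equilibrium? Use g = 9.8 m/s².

Sum moments about the right end (the unknown pivot reaction has zero arm there).
Beam weight: 13.6 × 9.8 = 133.3 N down at 3.06 m → arm 3.06 m, τ = 133.3 × 3.06 = 407.9 N·m counterclockwise.
Bag of cement: 22.8 × 9.8 = 223.4 N down at 1.95 m → arm 4.17 m, τ = 223.4 × 4.17 = 931.6 N·m counterclockwise.
Crate: 52.2 × 9.8 = 511.6 N down at 4.71 m → arm 1.41 m, τ = 511.6 × 1.41 = 721.4 N·m counterclockwise.
Net moment of the loads = 2061 N·m counterclockwise.
The upward force F acts at the left end, arm 6.12 m, giving F × 6.12 clockwise.
Στ = 0 ⇒ F × 6.12 = 2061 ⇒ F = 2061 / 6.12 = 337 N.

F ≈ 337 N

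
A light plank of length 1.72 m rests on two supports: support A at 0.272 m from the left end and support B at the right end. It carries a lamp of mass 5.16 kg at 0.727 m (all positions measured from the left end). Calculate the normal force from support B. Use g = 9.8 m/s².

R_B ≈ 15.9 N

About support A:
Lamp: 5.16 × 9.8 = 50.57 N down at 0.727 m → arm 0.455 m, τ = 50.57 × 0.455 = 23.01 N·m clockwise.
Net load moment about support A = 23.01 N·m clockwise.
Reaction R at support B is upward at 1.72 m, arm 1.448 m → moment R × 1.448 counterclockwise.
Στ = 0 ⇒ R × 1.448 = 23.01 ⇒ R = 15.9 N.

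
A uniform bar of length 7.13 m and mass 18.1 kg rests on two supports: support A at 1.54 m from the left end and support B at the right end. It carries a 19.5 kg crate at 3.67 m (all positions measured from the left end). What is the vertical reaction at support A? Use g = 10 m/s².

Taking torques about support B:
Beam weight: 18.1 × 10 = 181 N down at 3.565 m → arm 3.565 m, τ = 181 × 3.565 = 645.3 N·m counterclockwise.
Crate: 19.5 × 10 = 195 N down at 3.67 m → arm 3.46 m, τ = 195 × 3.46 = 674.7 N·m counterclockwise.
Net load moment about support B = 1320 N·m counterclockwise.
Reaction R at support A is upward at 1.54 m, arm 5.59 m → moment R × 5.59 clockwise.
Setting net torque to zero: R × 5.59 = 1320 → R = 236 N.

R_A ≈ 236 N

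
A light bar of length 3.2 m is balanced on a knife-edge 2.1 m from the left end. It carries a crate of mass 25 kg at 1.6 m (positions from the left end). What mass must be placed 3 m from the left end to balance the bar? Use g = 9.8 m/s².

Choose the knife-edge (at 2.1 m from the left end) as the axis so the support reaction has zero arm there.
Crate: 25 × 9.8 = 245 N down at 1.6 m → arm 0.5 m, τ = 245 × 0.5 = 122.5 N·m counterclockwise.
Net moment of known loads = 122.5 N·m counterclockwise.
An unknown mass m at 3 m has arm 0.9 m; its moment is m·g·0.9 clockwise.
For rotational equilibrium, m × 9.8 × 0.9 = 122.5, so m = 122.5 / (9.8 × 0.9) = 13.9 kg.

m ≈ 13.9 kg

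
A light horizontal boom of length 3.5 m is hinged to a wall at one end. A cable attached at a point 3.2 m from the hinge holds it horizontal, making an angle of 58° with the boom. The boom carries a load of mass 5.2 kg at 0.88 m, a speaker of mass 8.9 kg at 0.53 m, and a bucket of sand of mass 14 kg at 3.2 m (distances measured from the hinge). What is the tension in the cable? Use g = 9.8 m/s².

Choose the hinge as the axis so the unknown hinge reaction has zero arm there.
Load: 5.2 × 9.8 = 50.96 N down at 0.88 m → arm 0.88 m, τ = 50.96 × 0.88 = 44.84 N·m clockwise.
Speaker: 8.9 × 9.8 = 87.22 N down at 0.53 m → arm 0.53 m, τ = 87.22 × 0.53 = 46.23 N·m clockwise.
Bucket of sand: 14 × 9.8 = 137.2 N down at 3.2 m → arm 3.2 m, τ = 137.2 × 3.2 = 439 N·m clockwise.
Total clockwise load moment = 530.1 N·m.
The cable tension T acts at 3.2 m; only its component perpendicular to the boom, T sinθ, produces torque. sin 58° = 0.848.
Balancing moments: T × 3.2 × 0.848 = 530.1, giving T = 530.1 / 2.714 = 195 N.

T ≈ 195 N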